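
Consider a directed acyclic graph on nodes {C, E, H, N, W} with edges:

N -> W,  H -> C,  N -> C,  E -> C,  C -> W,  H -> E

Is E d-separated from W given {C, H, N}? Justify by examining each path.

We examine all 4 paths between E and W:
Path 1: E ← H → C → W
  H is a fork here and H is conditioned on, so the path is blocked at H.
Path 2: E ← H → C ← N → W
  H is a fork here and H is conditioned on, so the path is blocked at H.
Path 3: E → C → W
  C is a chain here and C is conditioned on, so the path is blocked at C.
Path 4: E → C ← N → W
  N is a fork here and N is conditioned on, so the path is blocked at N.
Since every path is blocked, d-separation holds.

Yes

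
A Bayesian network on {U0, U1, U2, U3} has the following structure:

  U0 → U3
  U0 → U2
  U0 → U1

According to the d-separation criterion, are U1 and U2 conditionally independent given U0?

Only one path connects U1 and U2:
  1. U1 ← U0 → U2 — U0:fork[blocks] ⇒ blocked
All paths are blocked; U1 ⊥ U2 | {U0} holds.

Yes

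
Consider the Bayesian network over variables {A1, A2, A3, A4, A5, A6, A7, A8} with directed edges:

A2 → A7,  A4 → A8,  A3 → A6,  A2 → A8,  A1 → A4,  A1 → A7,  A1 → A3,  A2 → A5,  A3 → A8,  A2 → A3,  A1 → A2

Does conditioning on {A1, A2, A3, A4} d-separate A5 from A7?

Yes — A5 and A7 are d-separated given {A1, A2, A3, A4}.

6 paths connect A5 and A7; each must be blocked for d-separation to hold:
  1. A5 ← A2 → A7 — A2:fork[blocks] ⇒ blocked
  2. A5 ← A2 ← A1 → A7 — A2:chain[blocks]; A1:fork[blocks] ⇒ blocked
  3. A5 ← A2 → A8 ← A3 ← A1 → A7 — A2:fork[blocks]; A8:collider[blocks]; A3:chain[blocks]; A1:fork[blocks] ⇒ blocked
  4. A5 ← A2 → A8 ← A4 ← A1 → A7 — A2:fork[blocks]; A8:collider[blocks]; A4:chain[blocks]; A1:fork[blocks] ⇒ blocked
  5. A5 ← A2 → A3 ← A1 → A7 — A2:fork[blocks]; A3:collider[open]; A1:fork[blocks] ⇒ blocked
  6. A5 ← A2 → A3 → A8 ← A4 ← A1 → A7 — A2:fork[blocks]; A3:chain[blocks]; A8:collider[blocks]; A4:chain[blocks]; A1:fork[blocks] ⇒ blocked
Since every path is blocked, d-separation holds.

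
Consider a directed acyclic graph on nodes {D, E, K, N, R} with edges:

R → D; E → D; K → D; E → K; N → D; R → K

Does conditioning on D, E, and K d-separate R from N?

No — R and N are not d-separated given {D, E, K}.

There are 3 undirected paths between R and N; checking each against the conditioning set {D, E, K}:
Path 1: R → D ← N
  D is a collider and D is conditioned on, which opens it — no node blocks this path, so it is active.
Path 2: R → K → D ← N
  K is a chain here and K is conditioned on, so the path is blocked at K.
Path 3: R → K ← E → D ← N
  E is a fork here and E is conditioned on, so the path is blocked at E.
Since the path R → D ← N is active, R and N are not d-separated given {D, E, K}.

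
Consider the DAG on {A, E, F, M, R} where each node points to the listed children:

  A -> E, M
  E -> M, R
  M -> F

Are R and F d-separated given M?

Yes

We examine all 2 paths between R and F:
Path 1: R ← E ← A → M → F
  M is a chain here and M is conditioned on, so the path is blocked at M.
Path 2: R ← E → M → F
  M is a chain here and M is conditioned on, so the path is blocked at M.
Every path is blocked, so R and F are d-separated given {M}.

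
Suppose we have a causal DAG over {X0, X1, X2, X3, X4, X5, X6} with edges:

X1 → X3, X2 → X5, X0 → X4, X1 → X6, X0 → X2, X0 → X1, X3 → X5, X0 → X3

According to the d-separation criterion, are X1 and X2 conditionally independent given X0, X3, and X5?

Yes

4 paths connect X1 and X2; each must be blocked for d-separation to hold:
Path 1: X1 ← X0 → X2
  X0 is a fork here and X0 is conditioned on, so the path is blocked at X0.
Path 2: X1 ← X0 → X3 → X5 ← X2
  X0 is a fork here and X0 is conditioned on, so the path is blocked at X0.
Path 3: X1 → X3 ← X0 → X2
  X0 is a fork here and X0 is conditioned on, so the path is blocked at X0.
Path 4: X1 → X3 → X5 ← X2
  X3 is a chain here and X3 is conditioned on, so the path is blocked at X3.
All paths are blocked; X1 ⊥ X2 | {X0, X3, X5} holds.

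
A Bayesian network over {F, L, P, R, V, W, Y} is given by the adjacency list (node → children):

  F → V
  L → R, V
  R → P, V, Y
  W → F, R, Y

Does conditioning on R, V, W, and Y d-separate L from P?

Yes

There are 4 undirected paths between L and P; checking each against the conditioning set {R, V, W, Y}:
Path 1: L → V ← R → P
  R is a fork here and R is conditioned on, so the path is blocked at R.
Path 2: L → V ← F ← W → R → P
  W is a fork here and W is conditioned on, so the path is blocked at W.
Path 3: L → V ← F ← W → Y ← R → P
  W is a fork here and W is conditioned on, so the path is blocked at W.
Path 4: L → R → P
  R is a chain here and R is conditioned on, so the path is blocked at R.
Since every path is blocked, d-separation holds.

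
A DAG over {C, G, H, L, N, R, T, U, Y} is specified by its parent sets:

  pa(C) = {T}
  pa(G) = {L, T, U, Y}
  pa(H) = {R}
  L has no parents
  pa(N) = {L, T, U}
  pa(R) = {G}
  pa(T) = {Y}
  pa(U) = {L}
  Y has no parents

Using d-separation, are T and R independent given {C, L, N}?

No — T and R are not d-separated given {C, L, N}.

Enumerating the 6 paths from T to R and testing each for blocking by {C, L, N}:
Path 1: T → G → R
  G is a chain and G is not conditioned on — no node blocks this path, so it is active.
Path 2: T → N ← U → G → R
  N is a collider and N is conditioned on, which opens it; U is a fork and U is not conditioned on; G is a chain and G is not conditioned on — no node blocks this path, so it is active.
Path 3: T → N ← U ← L → G → R
  L is a fork here and L is conditioned on, so the path is blocked at L.
Path 4: T → N ← L → G → R
  L is a fork here and L is conditioned on, so the path is blocked at L.
Path 5: T → N ← L → U → G → R
  L is a fork here and L is conditioned on, so the path is blocked at L.
Path 6: T ← Y → G → R
  Y is a fork and Y is not conditioned on; G is a chain and G is not conditioned on — no node blocks this path, so it is active.
Because an active path exists, T and R are not d-separated.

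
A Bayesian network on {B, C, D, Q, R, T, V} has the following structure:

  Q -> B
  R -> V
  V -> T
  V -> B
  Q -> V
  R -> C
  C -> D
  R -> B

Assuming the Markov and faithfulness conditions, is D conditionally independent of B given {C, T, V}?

There are 3 undirected paths between D and B; checking each against the conditioning set {C, T, V}:
Path 1: D ← C ← R → B
  C is a chain here and C is conditioned on, so the path is blocked at C.
Path 2: D ← C ← R → V ← Q → B
  C is a chain here and C is conditioned on, so the path is blocked at C.
Path 3: D ← C ← R → V → B
  C is a chain here and C is conditioned on, so the path is blocked at C.
Since every path is blocked, d-separation holds.

Yes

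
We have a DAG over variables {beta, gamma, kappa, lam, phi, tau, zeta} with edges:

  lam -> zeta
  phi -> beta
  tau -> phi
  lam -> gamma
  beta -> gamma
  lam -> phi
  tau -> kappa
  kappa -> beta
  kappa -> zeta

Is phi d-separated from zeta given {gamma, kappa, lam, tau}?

We examine all 6 paths between phi and zeta:
  1. phi ← lam → gamma ← beta ← kappa → zeta — lam:fork[blocks]; gamma:collider[open]; beta:chain[open]; kappa:fork[blocks] ⇒ blocked
  2. phi ← lam → zeta — lam:fork[blocks] ⇒ blocked
  3. phi → beta → gamma ← lam → zeta — beta:chain[open]; gamma:collider[open]; lam:fork[blocks] ⇒ blocked
  4. phi → beta ← kappa → zeta — beta:collider[open]; kappa:fork[blocks] ⇒ blocked
  5. phi ← tau → kappa → beta → gamma ← lam → zeta — tau:fork[blocks]; kappa:chain[blocks]; beta:chain[open]; gamma:collider[open]; lam:fork[blocks] ⇒ blocked
  6. phi ← tau → kappa → zeta — tau:fork[blocks]; kappa:chain[blocks] ⇒ blocked
Since every path is blocked, d-separation holds.

Yes — phi and zeta are d-separated given {gamma, kappa, lam, tau}.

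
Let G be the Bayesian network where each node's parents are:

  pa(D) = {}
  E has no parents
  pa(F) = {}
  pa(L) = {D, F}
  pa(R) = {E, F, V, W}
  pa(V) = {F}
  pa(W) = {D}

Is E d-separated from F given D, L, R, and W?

No

Enumerating the 3 paths from E to F and testing each for blocking by {D, L, R, W}:
  1. E → R ← W ← D → L ← F — R:collider[open]; W:chain[blocks]; D:fork[blocks]; L:collider[open] ⇒ blocked
  2. E → R ← F — R:collider[open] ⇒ active
  3. E → R ← V ← F — R:collider[open]; V:chain[open] ⇒ active
Since the path E → R ← F is active, E and F are not d-separated given {D, L, R, W}.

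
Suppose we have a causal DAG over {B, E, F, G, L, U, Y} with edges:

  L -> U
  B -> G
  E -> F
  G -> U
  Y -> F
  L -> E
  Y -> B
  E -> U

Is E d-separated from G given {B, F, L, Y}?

We examine all 3 paths between E and G:
Path 1: E → U ← G
  U is a collider here and neither U nor any of its descendants is conditioned on, so the collider stays closed — the path is blocked at U.
Path 2: E → F ← Y → B → G
  Y is a fork here and Y is conditioned on, so the path is blocked at Y.
Path 3: E ← L → U ← G
  L is a fork here and L is conditioned on, so the path is blocked at L.
Every path is blocked, so E and G are d-separated given {B, F, L, Y}.

Yes — E and G are d-separated given {B, F, L, Y}.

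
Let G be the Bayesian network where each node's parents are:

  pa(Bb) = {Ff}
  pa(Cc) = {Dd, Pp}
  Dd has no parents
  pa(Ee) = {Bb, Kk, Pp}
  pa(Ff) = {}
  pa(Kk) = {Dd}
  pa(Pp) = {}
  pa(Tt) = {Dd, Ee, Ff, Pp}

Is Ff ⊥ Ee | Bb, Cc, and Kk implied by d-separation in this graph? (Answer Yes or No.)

Yes — Ff and Ee are d-separated given {Bb, Cc, Kk}.

There are 6 undirected paths between Ff and Ee; checking each against the conditioning set {Bb, Cc, Kk}:
Path 1: Ff → Bb → Ee
  Bb is a chain here and Bb is conditioned on, so the path is blocked at Bb.
Path 2: Ff → Tt ← Ee
  Tt is a collider here and neither Tt nor any of its descendants is conditioned on, so the collider stays closed — the path is blocked at Tt.
Path 3: Ff → Tt ← Dd → Cc ← Pp → Ee
  Tt is a collider here and neither Tt nor any of its descendants is conditioned on, so the collider stays closed — the path is blocked at Tt.
Path 4: Ff → Tt ← Dd → Kk → Ee
  Tt is a collider here and neither Tt nor any of its descendants is conditioned on, so the collider stays closed — the path is blocked at Tt.
Path 5: Ff → Tt ← Pp → Cc ← Dd → Kk → Ee
  Tt is a collider here and neither Tt nor any of its descendants is conditioned on, so the collider stays closed — the path is blocked at Tt.
Path 6: Ff → Tt ← Pp → Ee
  Tt is a collider here and neither Tt nor any of its descendants is conditioned on, so the collider stays closed — the path is blocked at Tt.
Every path is blocked, so Ff and Ee are d-separated given {Bb, Cc, Kk}.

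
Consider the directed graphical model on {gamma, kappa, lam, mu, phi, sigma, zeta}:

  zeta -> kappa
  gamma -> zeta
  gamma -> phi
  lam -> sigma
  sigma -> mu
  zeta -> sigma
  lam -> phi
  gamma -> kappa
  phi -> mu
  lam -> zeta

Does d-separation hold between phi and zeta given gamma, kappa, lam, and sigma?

Yes

6 paths connect phi and zeta; each must be blocked for d-separation to hold:
Path 1: phi ← lam → sigma ← zeta
  lam is a fork here and lam is conditioned on, so the path is blocked at lam.
Path 2: phi ← lam → zeta
  lam is a fork here and lam is conditioned on, so the path is blocked at lam.
Path 3: phi ← gamma → kappa ← zeta
  gamma is a fork here and gamma is conditioned on, so the path is blocked at gamma.
Path 4: phi ← gamma → zeta
  gamma is a fork here and gamma is conditioned on, so the path is blocked at gamma.
Path 5: phi → mu ← sigma ← zeta
  mu is a collider here and neither mu nor any of its descendants is conditioned on, so the collider stays closed — the path is blocked at mu.
Path 6: phi → mu ← sigma ← lam → zeta
  mu is a collider here and neither mu nor any of its descendants is conditioned on, so the collider stays closed — the path is blocked at mu.
All paths are blocked; phi ⊥ zeta | {gamma, kappa, lam, sigma} holds.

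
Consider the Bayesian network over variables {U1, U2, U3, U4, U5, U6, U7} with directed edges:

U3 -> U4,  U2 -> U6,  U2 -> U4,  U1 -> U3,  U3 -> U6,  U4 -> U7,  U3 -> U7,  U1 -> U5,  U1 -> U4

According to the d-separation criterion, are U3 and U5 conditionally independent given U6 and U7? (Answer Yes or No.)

We examine all 4 paths between U3 and U5:
Path 1: U3 → U6 ← U2 → U4 ← U1 → U5
  U6 is a collider and U6 is conditioned on, which opens it; U2 is a fork and U2 is not conditioned on; U4 is a collider and its descendant U7 is conditioned on, which opens it; U1 is a fork and U1 is not conditioned on — no node blocks this path, so it is active.
Path 2: U3 → U4 ← U1 → U5
  U4 is a collider and its descendant U7 is conditioned on, which opens it; U1 is a fork and U1 is not conditioned on — no node blocks this path, so it is active.
Path 3: U3 ← U1 → U5
  U1 is a fork and U1 is not conditioned on — no node blocks this path, so it is active.
Path 4: U3 → U7 ← U4 ← U1 → U5
  U7 is a collider and U7 is conditioned on, which opens it; U4 is a chain and U4 is not conditioned on; U1 is a fork and U1 is not conditioned on — no node blocks this path, so it is active.
Since the path U3 → U6 ← U2 → U4 ← U1 → U5 is active, U3 and U5 are not d-separated given {U6, U7}.

No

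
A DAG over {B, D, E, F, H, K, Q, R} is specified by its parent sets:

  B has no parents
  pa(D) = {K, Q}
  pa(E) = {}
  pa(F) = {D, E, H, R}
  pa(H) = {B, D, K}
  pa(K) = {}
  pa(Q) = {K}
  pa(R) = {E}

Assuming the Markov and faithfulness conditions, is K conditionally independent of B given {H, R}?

No — K and B are not d-separated given {H, R}.

Enumerating the 5 paths from K to B and testing each for blocking by {H, R}:
Path 1: K → Q → D → F ← H ← B
  F is a collider here and neither F nor any of its descendants is conditioned on, so the collider stays closed — the path is blocked at F.
Path 2: K → Q → D → H ← B
  Q is a chain and Q is not conditioned on; D is a chain and D is not conditioned on; H is a collider and H is conditioned on, which opens it — no node blocks this path, so it is active.
Path 3: K → H ← B
  H is a collider and H is conditioned on, which opens it — no node blocks this path, so it is active.
Path 4: K → D → F ← H ← B
  F is a collider here and neither F nor any of its descendants is conditioned on, so the collider stays closed — the path is blocked at F.
Path 5: K → D → H ← B
  D is a chain and D is not conditioned on; H is a collider and H is conditioned on, which opens it — no node blocks this path, so it is active.
At least one path is unblocked, so d-separation fails.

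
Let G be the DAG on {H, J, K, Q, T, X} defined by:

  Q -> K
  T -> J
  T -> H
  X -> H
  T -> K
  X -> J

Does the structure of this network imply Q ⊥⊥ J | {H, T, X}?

Yes

2 paths connect Q and J; each must be blocked for d-separation to hold:
Path 1: Q → K ← T → H ← X → J
  K is a collider here and neither K nor any of its descendants is conditioned on, so the collider stays closed — the path is blocked at K.
Path 2: Q → K ← T → J
  K is a collider here and neither K nor any of its descendants is conditioned on, so the collider stays closed — the path is blocked at K.
Every path is blocked, so Q and J are d-separated given {H, T, X}.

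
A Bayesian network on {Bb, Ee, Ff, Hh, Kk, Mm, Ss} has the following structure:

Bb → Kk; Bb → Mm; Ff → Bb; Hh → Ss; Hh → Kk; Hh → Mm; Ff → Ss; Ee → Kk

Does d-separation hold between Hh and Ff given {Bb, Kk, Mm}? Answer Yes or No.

Yes

We examine all 3 paths between Hh and Ff:
  1. Hh → Ss ← Ff — Ss:collider[blocks] ⇒ blocked
  2. Hh → Mm ← Bb ← Ff — Mm:collider[open]; Bb:chain[blocks] ⇒ blocked
  3. Hh → Kk ← Bb ← Ff — Kk:collider[open]; Bb:chain[blocks] ⇒ blocked
Every path is blocked, so Hh and Ff are d-separated given {Bb, Kk, Mm}.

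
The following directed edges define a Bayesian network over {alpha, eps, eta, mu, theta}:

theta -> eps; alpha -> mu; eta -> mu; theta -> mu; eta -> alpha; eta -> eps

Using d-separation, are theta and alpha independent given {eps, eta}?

Yes — theta and alpha are d-separated given {eps, eta}.

Enumerating the 4 paths from theta to alpha and testing each for blocking by {eps, eta}:
  1. theta → eps ← eta → alpha — eps:collider[open]; eta:fork[blocks] ⇒ blocked
  2. theta → eps ← eta → mu ← alpha — eps:collider[open]; eta:fork[blocks]; mu:collider[blocks] ⇒ blocked
  3. theta → mu ← alpha — mu:collider[blocks] ⇒ blocked
  4. theta → mu ← eta → alpha — mu:collider[blocks]; eta:fork[blocks] ⇒ blocked
Every path is blocked, so theta and alpha are d-separated given {eps, eta}.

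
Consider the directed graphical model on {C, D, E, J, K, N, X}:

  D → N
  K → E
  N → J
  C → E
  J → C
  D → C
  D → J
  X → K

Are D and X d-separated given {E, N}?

No

There are 3 undirected paths between D and X; checking each against the conditioning set {E, N}:
Path 1: D → N → J → C → E ← K ← X
  N is a chain here and N is conditioned on, so the path is blocked at N.
Path 2: D → C → E ← K ← X
  C is a chain and C is not conditioned on; E is a collider and E is conditioned on, which opens it; K is a chain and K is not conditioned on — no node blocks this path, so it is active.
Path 3: D → J → C → E ← K ← X
  J is a chain and J is not conditioned on; C is a chain and C is not conditioned on; E is a collider and E is conditioned on, which opens it; K is a chain and K is not conditioned on — no node blocks this path, so it is active.
Because an active path exists, D and X are not d-separated.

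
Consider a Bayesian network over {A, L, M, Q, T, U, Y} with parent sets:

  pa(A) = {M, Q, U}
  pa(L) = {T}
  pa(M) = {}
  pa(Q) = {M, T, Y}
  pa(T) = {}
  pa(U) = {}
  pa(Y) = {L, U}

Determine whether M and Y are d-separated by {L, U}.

Yes

6 paths connect M and Y; each must be blocked for d-separation to hold:
Path 1: M → Q ← Y
  Q is a collider here and neither Q nor any of its descendants is conditioned on, so the collider stays closed — the path is blocked at Q.
Path 2: M → Q ← T → L → Y
  Q is a collider here and neither Q nor any of its descendants is conditioned on, so the collider stays closed — the path is blocked at Q.
Path 3: M → Q → A ← U → Y
  A is a collider here and neither A nor any of its descendants is conditioned on, so the collider stays closed — the path is blocked at A.
Path 4: M → A ← U → Y
  A is a collider here and neither A nor any of its descendants is conditioned on, so the collider stays closed — the path is blocked at A.
Path 5: M → A ← Q ← Y
  A is a collider here and neither A nor any of its descendants is conditioned on, so the collider stays closed — the path is blocked at A.
Path 6: M → A ← Q ← T → L → Y
  A is a collider here and neither A nor any of its descendants is conditioned on, so the collider stays closed — the path is blocked at A.
All paths are blocked; M ⊥ Y | {L, U} holds.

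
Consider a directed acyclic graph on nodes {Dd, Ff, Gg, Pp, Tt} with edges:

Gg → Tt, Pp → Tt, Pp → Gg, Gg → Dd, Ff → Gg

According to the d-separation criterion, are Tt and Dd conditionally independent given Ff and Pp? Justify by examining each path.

No

We examine all 2 paths between Tt and Dd:
Path 1: Tt ← Gg → Dd
  Gg is a fork and Gg is not conditioned on — no node blocks this path, so it is active.
Path 2: Tt ← Pp → Gg → Dd
  Pp is a fork here and Pp is conditioned on, so the path is blocked at Pp.
Because an active path exists, Tt and Dd are not d-separated.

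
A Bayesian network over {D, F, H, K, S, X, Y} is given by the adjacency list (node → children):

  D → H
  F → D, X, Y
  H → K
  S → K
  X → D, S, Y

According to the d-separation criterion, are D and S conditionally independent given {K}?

We examine all 4 paths between D and S:
Path 1: D ← F → Y ← X → S
  Y is a collider here and neither Y nor any of its descendants is conditioned on, so the collider stays closed — the path is blocked at Y.
Path 2: D ← F → X → S
  F is a fork and F is not conditioned on; X is a chain and X is not conditioned on — no node blocks this path, so it is active.
Path 3: D ← X → S
  X is a fork and X is not conditioned on — no node blocks this path, so it is active.
Path 4: D → H → K ← S
  H is a chain and H is not conditioned on; K is a collider and K is conditioned on, which opens it — no node blocks this path, so it is active.
Since the path D ← F → X → S is active, D and S are not d-separated given {K}.

No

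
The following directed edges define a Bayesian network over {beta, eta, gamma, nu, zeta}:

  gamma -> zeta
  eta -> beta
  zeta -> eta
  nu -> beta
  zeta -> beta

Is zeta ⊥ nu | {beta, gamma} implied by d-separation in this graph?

No

There are 2 undirected paths between zeta and nu; checking each against the conditioning set {beta, gamma}:
Path 1: zeta → eta → beta ← nu
  eta is a chain and eta is not conditioned on; beta is a collider and beta is conditioned on, which opens it — no node blocks this path, so it is active.
Path 2: zeta → beta ← nu
  beta is a collider and beta is conditioned on, which opens it — no node blocks this path, so it is active.
Because an active path exists, zeta and nu are not d-separated.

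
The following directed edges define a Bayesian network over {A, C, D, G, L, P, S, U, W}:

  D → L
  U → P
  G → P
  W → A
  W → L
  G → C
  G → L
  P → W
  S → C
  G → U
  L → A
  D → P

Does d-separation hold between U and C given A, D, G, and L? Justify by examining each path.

Yes

There are 5 undirected paths between U and C; checking each against the conditioning set {A, D, G, L}:
Path 1: U → P → W → A ← L ← G → C
  L is a chain here and L is conditioned on, so the path is blocked at L.
Path 2: U → P → W → L ← G → C
  G is a fork here and G is conditioned on, so the path is blocked at G.
Path 3: U → P ← D → L ← G → C
  D is a fork here and D is conditioned on, so the path is blocked at D.
Path 4: U → P ← G → C
  G is a fork here and G is conditioned on, so the path is blocked at G.
Path 5: U ← G → C
  G is a fork here and G is conditioned on, so the path is blocked at G.
Since every path is blocked, d-separation holds.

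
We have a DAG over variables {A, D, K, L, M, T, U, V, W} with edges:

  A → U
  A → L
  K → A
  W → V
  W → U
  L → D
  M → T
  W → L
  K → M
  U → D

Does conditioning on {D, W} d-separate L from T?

No

3 paths connect L and T; each must be blocked for d-separation to hold:
Path 1: L ← A ← K → M → T
  A is a chain and A is not conditioned on; K is a fork and K is not conditioned on; M is a chain and M is not conditioned on — no node blocks this path, so it is active.
Path 2: L → D ← U ← A ← K → M → T
  D is a collider and D is conditioned on, which opens it; U is a chain and U is not conditioned on; A is a chain and A is not conditioned on; K is a fork and K is not conditioned on; M is a chain and M is not conditioned on — no node blocks this path, so it is active.
Path 3: L ← W → U ← A ← K → M → T
  W is a fork here and W is conditioned on, so the path is blocked at W.
At least one path is unblocked, so d-separation fails.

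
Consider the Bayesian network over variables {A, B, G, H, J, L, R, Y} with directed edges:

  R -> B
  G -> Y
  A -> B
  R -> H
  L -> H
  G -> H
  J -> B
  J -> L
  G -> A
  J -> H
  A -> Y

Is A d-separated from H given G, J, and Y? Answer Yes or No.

Yes

Enumerating the 5 paths from A to H and testing each for blocking by {G, J, Y}:
  1. A → B ← J → H — B:collider[blocks]; J:fork[blocks] ⇒ blocked
  2. A → B ← J → L → H — B:collider[blocks]; J:fork[blocks]; L:chain[open] ⇒ blocked
  3. A → B ← R → H — B:collider[blocks]; R:fork[open] ⇒ blocked
  4. A ← G → H — G:fork[blocks] ⇒ blocked
  5. A → Y ← G → H — Y:collider[open]; G:fork[blocks] ⇒ blocked
All paths are blocked; A ⊥ H | {G, J, Y} holds.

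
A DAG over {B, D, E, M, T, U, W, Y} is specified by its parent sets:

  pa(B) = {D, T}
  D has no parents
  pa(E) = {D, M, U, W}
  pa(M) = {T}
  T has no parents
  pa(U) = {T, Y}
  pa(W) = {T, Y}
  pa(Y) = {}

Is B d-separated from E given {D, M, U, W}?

We examine all 6 paths between B and E:
Path 1: B ← T → W ← Y → U → E
  U is a chain here and U is conditioned on, so the path is blocked at U.
Path 2: B ← T → W → E
  W is a chain here and W is conditioned on, so the path is blocked at W.
Path 3: B ← T → M → E
  M is a chain here and M is conditioned on, so the path is blocked at M.
Path 4: B ← T → U ← Y → W → E
  W is a chain here and W is conditioned on, so the path is blocked at W.
Path 5: B ← T → U → E
  U is a chain here and U is conditioned on, so the path is blocked at U.
Path 6: B ← D → E
  D is a fork here and D is conditioned on, so the path is blocked at D.
All paths are blocked; B ⊥ E | {D, M, U, W} holds.

Yes — B and E are d-separated given {D, M, U, W}.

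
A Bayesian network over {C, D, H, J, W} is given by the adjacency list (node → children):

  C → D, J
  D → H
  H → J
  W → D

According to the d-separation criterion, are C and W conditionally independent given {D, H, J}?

We examine all 2 paths between C and W:
Path 1: C → J ← H ← D ← W
  H is a chain here and H is conditioned on, so the path is blocked at H.
Path 2: C → D ← W
  D is a collider and D is conditioned on, which opens it — no node blocks this path, so it is active.
At least one path is unblocked, so d-separation fails.

No — C and W are not d-separated given {D, H, J}.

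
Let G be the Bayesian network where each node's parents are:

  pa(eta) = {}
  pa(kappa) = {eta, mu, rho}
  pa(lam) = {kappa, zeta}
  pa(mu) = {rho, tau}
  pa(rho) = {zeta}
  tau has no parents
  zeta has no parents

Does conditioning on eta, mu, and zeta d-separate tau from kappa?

There are 3 undirected paths between tau and kappa; checking each against the conditioning set {eta, mu, zeta}:
Path 1: tau → mu → kappa
  mu is a chain here and mu is conditioned on, so the path is blocked at mu.
Path 2: tau → mu ← rho ← zeta → lam ← kappa
  zeta is a fork here and zeta is conditioned on, so the path is blocked at zeta.
Path 3: tau → mu ← rho → kappa
  mu is a collider and mu is conditioned on, which opens it; rho is a fork and rho is not conditioned on — no node blocks this path, so it is active.
Since the path tau → mu ← rho → kappa is active, tau and kappa are not d-separated given {eta, mu, zeta}.

No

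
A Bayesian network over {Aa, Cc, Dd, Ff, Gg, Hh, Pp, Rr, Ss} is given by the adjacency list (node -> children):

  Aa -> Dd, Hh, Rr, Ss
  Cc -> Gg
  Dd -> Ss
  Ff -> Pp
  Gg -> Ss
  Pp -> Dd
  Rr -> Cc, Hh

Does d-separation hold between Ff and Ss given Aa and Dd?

Yes

4 paths connect Ff and Ss; each must be blocked for d-separation to hold:
Path 1: Ff → Pp → Dd ← Aa → Ss
  Aa is a fork here and Aa is conditioned on, so the path is blocked at Aa.
Path 2: Ff → Pp → Dd ← Aa → Rr → Cc → Gg → Ss
  Aa is a fork here and Aa is conditioned on, so the path is blocked at Aa.
Path 3: Ff → Pp → Dd ← Aa → Hh ← Rr → Cc → Gg → Ss
  Aa is a fork here and Aa is conditioned on, so the path is blocked at Aa.
Path 4: Ff → Pp → Dd → Ss
  Dd is a chain here and Dd is conditioned on, so the path is blocked at Dd.
Since every path is blocked, d-separation holds.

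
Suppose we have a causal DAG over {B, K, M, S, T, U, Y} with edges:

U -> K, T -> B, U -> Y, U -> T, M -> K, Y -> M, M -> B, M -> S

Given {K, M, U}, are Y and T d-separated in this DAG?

Yes — Y and T are d-separated given {K, M, U}.

There are 4 undirected paths between Y and T; checking each against the conditioning set {K, M, U}:
Path 1: Y ← U → K ← M → B ← T
  U is a fork here and U is conditioned on, so the path is blocked at U.
Path 2: Y ← U → T
  U is a fork here and U is conditioned on, so the path is blocked at U.
Path 3: Y → M → B ← T
  M is a chain here and M is conditioned on, so the path is blocked at M.
Path 4: Y → M → K ← U → T
  M is a chain here and M is conditioned on, so the path is blocked at M.
All paths are blocked; Y ⊥ T | {K, M, U} holds.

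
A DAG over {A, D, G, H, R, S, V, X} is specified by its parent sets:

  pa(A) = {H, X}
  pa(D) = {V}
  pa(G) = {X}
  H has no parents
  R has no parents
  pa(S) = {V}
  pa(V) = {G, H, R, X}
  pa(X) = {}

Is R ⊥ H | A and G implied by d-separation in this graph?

We examine all 3 paths between R and H:
  1. R → V ← X → A ← H — V:collider[blocks]; X:fork[open]; A:collider[open] ⇒ blocked
  2. R → V ← G ← X → A ← H — V:collider[blocks]; G:chain[blocks]; X:fork[open]; A:collider[open] ⇒ blocked
  3. R → V ← H — V:collider[blocks] ⇒ blocked
All paths are blocked; R ⊥ H | {A, G} holds.

Yes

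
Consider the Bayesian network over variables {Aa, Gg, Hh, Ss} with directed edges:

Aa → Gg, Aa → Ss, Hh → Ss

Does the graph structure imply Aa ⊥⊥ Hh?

The only undirected path from Aa to Hh is:
  1. Aa → Ss ← Hh — Ss:collider[blocks] ⇒ blocked
All paths are blocked; Aa ⊥ Hh | ∅ holds.

Yes — Aa and Hh are d-separated given ∅.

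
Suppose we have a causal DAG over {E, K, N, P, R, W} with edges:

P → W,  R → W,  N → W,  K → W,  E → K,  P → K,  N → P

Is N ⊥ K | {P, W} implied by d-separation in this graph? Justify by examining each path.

There are 4 undirected paths between N and K; checking each against the conditioning set {P, W}:
Path 1: N → W ← P → K
  P is a fork here and P is conditioned on, so the path is blocked at P.
Path 2: N → W ← K
  W is a collider and W is conditioned on, which opens it — no node blocks this path, so it is active.
Path 3: N → P → W ← K
  P is a chain here and P is conditioned on, so the path is blocked at P.
Path 4: N → P → K
  P is a chain here and P is conditioned on, so the path is blocked at P.
Since the path N → W ← K is active, N and K are not d-separated given {P, W}.

No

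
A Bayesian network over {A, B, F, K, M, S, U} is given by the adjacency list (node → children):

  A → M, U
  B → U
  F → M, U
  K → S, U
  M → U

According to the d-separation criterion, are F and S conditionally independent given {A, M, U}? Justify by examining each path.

We examine all 3 paths between F and S:
Path 1: F → U ← K → S
  U is a collider and U is conditioned on, which opens it; K is a fork and K is not conditioned on — no node blocks this path, so it is active.
Path 2: F → M → U ← K → S
  M is a chain here and M is conditioned on, so the path is blocked at M.
Path 3: F → M ← A → U ← K → S
  A is a fork here and A is conditioned on, so the path is blocked at A.
Since the path F → U ← K → S is active, F and S are not d-separated given {A, M, U}.

No — F and S are not d-separated given {A, M, U}.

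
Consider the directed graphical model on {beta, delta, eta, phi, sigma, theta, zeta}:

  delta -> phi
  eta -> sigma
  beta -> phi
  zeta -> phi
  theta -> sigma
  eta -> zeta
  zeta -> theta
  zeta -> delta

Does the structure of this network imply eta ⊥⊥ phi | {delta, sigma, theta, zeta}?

Enumerating the 4 paths from eta to phi and testing each for blocking by {delta, sigma, theta, zeta}:
  1. eta → zeta → phi — zeta:chain[blocks] ⇒ blocked
  2. eta → zeta → delta → phi — zeta:chain[blocks]; delta:chain[blocks] ⇒ blocked
  3. eta → sigma ← theta ← zeta → phi — sigma:collider[open]; theta:chain[blocks]; zeta:fork[blocks] ⇒ blocked
  4. eta → sigma ← theta ← zeta → delta → phi — sigma:collider[open]; theta:chain[blocks]; zeta:fork[blocks]; delta:chain[blocks] ⇒ blocked
Since every path is blocked, d-separation holds.

Yes — eta and phi are d-separated given {delta, sigma, theta, zeta}.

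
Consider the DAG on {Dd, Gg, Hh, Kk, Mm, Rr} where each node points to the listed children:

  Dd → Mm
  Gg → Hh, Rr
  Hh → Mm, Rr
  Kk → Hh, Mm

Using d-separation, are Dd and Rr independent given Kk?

Yes

Enumerating the 4 paths from Dd to Rr and testing each for blocking by {Kk}:
  1. Dd → Mm ← Hh ← Gg → Rr — Mm:collider[blocks]; Hh:chain[open]; Gg:fork[open] ⇒ blocked
  2. Dd → Mm ← Hh → Rr — Mm:collider[blocks]; Hh:fork[open] ⇒ blocked
  3. Dd → Mm ← Kk → Hh ← Gg → Rr — Mm:collider[blocks]; Kk:fork[blocks]; Hh:collider[blocks]; Gg:fork[open] ⇒ blocked
  4. Dd → Mm ← Kk → Hh → Rr — Mm:collider[blocks]; Kk:fork[blocks]; Hh:chain[open] ⇒ blocked
All paths are blocked; Dd ⊥ Rr | {Kk} holds.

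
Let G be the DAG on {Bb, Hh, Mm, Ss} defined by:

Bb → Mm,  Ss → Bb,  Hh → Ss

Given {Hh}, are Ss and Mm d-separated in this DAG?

Only one path connects Ss and Mm:
  1. Ss → Bb → Mm — Bb:chain[open] ⇒ active
At least one path is unblocked, so d-separation fails.

No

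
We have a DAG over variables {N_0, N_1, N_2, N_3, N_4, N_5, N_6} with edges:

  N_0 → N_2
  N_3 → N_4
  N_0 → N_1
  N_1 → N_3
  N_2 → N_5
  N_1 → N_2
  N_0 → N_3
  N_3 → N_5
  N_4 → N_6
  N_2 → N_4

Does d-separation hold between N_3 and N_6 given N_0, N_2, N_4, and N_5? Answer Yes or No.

We examine all 6 paths between N_3 and N_6:
Path 1: N_3 ← N_1 ← N_0 → N_2 → N_4 → N_6
  N_0 is a fork here and N_0 is conditioned on, so the path is blocked at N_0.
Path 2: N_3 ← N_1 → N_2 → N_4 → N_6
  N_2 is a chain here and N_2 is conditioned on, so the path is blocked at N_2.
Path 3: N_3 ← N_0 → N_1 → N_2 → N_4 → N_6
  N_0 is a fork here and N_0 is conditioned on, so the path is blocked at N_0.
Path 4: N_3 ← N_0 → N_2 → N_4 → N_6
  N_0 is a fork here and N_0 is conditioned on, so the path is blocked at N_0.
Path 5: N_3 → N_4 → N_6
  N_4 is a chain here and N_4 is conditioned on, so the path is blocked at N_4.
Path 6: N_3 → N_5 ← N_2 → N_4 → N_6
  N_2 is a fork here and N_2 is conditioned on, so the path is blocked at N_2.
Every path is blocked, so N_3 and N_6 are d-separated given {N_0, N_2, N_4, N_5}.

Yes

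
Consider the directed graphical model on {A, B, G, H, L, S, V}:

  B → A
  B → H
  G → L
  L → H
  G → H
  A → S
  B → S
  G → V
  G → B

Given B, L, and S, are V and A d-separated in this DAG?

6 paths connect V and A; each must be blocked for d-separation to hold:
Path 1: V ← G → B → A
  B is a chain here and B is conditioned on, so the path is blocked at B.
Path 2: V ← G → B → S ← A
  B is a chain here and B is conditioned on, so the path is blocked at B.
Path 3: V ← G → H ← B → A
  H is a collider here and neither H nor any of its descendants is conditioned on, so the collider stays closed — the path is blocked at H.
Path 4: V ← G → H ← B → S ← A
  H is a collider here and neither H nor any of its descendants is conditioned on, so the collider stays closed — the path is blocked at H.
Path 5: V ← G → L → H ← B → A
  L is a chain here and L is conditioned on, so the path is blocked at L.
Path 6: V ← G → L → H ← B → S ← A
  L is a chain here and L is conditioned on, so the path is blocked at L.
Every path is blocked, so V and A are d-separated given {B, L, S}.

Yes — V and A are d-separated given {B, L, S}.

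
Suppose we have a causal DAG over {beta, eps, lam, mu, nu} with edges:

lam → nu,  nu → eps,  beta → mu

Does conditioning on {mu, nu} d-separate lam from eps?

The only undirected path from lam to eps is:
Path 1: lam → nu → eps
  nu is a chain here and nu is conditioned on, so the path is blocked at nu.
All paths are blocked; lam ⊥ eps | {mu, nu} holds.

Yes — lam and eps are d-separated given {mu, nu}.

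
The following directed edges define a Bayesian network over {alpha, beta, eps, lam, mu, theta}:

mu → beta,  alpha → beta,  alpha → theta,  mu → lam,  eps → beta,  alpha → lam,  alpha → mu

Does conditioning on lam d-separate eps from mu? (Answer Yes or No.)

There are 3 undirected paths between eps and mu; checking each against the conditioning set {lam}:
  1. eps → beta ← mu — beta:collider[blocks] ⇒ blocked
  2. eps → beta ← alpha → mu — beta:collider[blocks]; alpha:fork[open] ⇒ blocked
  3. eps → beta ← alpha → lam ← mu — beta:collider[blocks]; alpha:fork[open]; lam:collider[open] ⇒ blocked
All paths are blocked; eps ⊥ mu | {lam} holds.

Yes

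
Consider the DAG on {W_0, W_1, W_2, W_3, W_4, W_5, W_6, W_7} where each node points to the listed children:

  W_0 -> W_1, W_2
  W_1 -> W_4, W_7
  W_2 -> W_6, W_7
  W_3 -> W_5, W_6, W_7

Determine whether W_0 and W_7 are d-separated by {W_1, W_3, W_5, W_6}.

No

Enumerating the 3 paths from W_0 to W_7 and testing each for blocking by {W_1, W_3, W_5, W_6}:
Path 1: W_0 → W_1 → W_7
  W_1 is a chain here and W_1 is conditioned on, so the path is blocked at W_1.
Path 2: W_0 → W_2 → W_6 ← W_3 → W_7
  W_3 is a fork here and W_3 is conditioned on, so the path is blocked at W_3.
Path 3: W_0 → W_2 → W_7
  W_2 is a chain and W_2 is not conditioned on — no node blocks this path, so it is active.
Since the path W_0 → W_2 → W_7 is active, W_0 and W_7 are not d-separated given {W_1, W_3, W_5, W_6}.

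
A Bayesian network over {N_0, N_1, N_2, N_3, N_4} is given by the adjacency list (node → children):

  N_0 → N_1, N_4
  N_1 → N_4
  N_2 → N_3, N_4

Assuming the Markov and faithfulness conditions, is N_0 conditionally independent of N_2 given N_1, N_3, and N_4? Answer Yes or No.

We examine all 2 paths between N_0 and N_2:
  1. N_0 → N_4 ← N_2 — N_4:collider[open] ⇒ active
  2. N_0 → N_1 → N_4 ← N_2 — N_1:chain[blocks]; N_4:collider[open] ⇒ blocked
Since the path N_0 → N_4 ← N_2 is active, N_0 and N_2 are not d-separated given {N_1, N_3, N_4}.

No — N_0 and N_2 are not d-separated given {N_1, N_3, N_4}.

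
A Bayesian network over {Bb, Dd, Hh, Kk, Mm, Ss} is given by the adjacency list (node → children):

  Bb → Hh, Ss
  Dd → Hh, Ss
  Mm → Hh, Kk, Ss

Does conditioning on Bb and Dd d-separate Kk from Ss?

No — Kk and Ss are not d-separated given {Bb, Dd}.

There are 3 undirected paths between Kk and Ss; checking each against the conditioning set {Bb, Dd}:
Path 1: Kk ← Mm → Ss
  Mm is a fork and Mm is not conditioned on — no node blocks this path, so it is active.
Path 2: Kk ← Mm → Hh ← Bb → Ss
  Hh is a collider here and neither Hh nor any of its descendants is conditioned on, so the collider stays closed — the path is blocked at Hh.
Path 3: Kk ← Mm → Hh ← Dd → Ss
  Hh is a collider here and neither Hh nor any of its descendants is conditioned on, so the collider stays closed — the path is blocked at Hh.
Since the path Kk ← Mm → Ss is active, Kk and Ss are not d-separated given {Bb, Dd}.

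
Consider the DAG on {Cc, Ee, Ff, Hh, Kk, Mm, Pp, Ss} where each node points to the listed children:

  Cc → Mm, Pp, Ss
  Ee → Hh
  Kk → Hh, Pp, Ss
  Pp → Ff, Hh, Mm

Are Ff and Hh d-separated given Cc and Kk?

No

Enumerating the 4 paths from Ff to Hh and testing each for blocking by {Cc, Kk}:
Path 1: Ff ← Pp ← Kk → Hh
  Kk is a fork here and Kk is conditioned on, so the path is blocked at Kk.
Path 2: Ff ← Pp → Mm ← Cc → Ss ← Kk → Hh
  Mm is a collider here and neither Mm nor any of its descendants is conditioned on, so the collider stays closed — the path is blocked at Mm.
Path 3: Ff ← Pp → Hh
  Pp is a fork and Pp is not conditioned on — no node blocks this path, so it is active.
Path 4: Ff ← Pp ← Cc → Ss ← Kk → Hh
  Cc is a fork here and Cc is conditioned on, so the path is blocked at Cc.
At least one path is unblocked, so d-separation fails.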